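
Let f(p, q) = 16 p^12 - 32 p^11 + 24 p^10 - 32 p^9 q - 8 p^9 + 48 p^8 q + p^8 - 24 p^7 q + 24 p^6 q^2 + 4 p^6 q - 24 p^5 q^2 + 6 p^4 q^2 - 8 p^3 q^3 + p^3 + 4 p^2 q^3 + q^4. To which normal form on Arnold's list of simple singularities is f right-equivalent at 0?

E_{6}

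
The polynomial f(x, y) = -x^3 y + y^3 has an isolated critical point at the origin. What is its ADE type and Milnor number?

Type E_7, Milnor number mu = 7.

The Hessian of f at 0 has rank 0. Corank 2; j^3 = y^3 is a perfect cube, so E-series; the 4-jet and mu = 7 give E_7.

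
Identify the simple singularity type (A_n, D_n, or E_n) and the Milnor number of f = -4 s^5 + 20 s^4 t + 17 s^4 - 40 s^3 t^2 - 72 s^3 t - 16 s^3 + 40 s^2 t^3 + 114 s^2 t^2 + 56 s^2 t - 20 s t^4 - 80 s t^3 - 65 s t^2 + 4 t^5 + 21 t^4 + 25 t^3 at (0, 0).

The Hessian of f at 0 has rank 0. Corank 2; j^3 = -(s - t)*(4*s - 5*t)^2 has shape L^2 M (L != M), so D-series; mu = 5 gives D_5.

Type D5, Milnor number mu = 5.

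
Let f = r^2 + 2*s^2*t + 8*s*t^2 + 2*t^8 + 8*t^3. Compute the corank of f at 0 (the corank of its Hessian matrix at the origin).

2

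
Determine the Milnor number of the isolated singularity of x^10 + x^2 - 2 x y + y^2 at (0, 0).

The Hessian of f at 0 is [[2, -2], [-2, 2]] with rank 1, so corank 1. A Groebner basis of the Jacobian ideal J(f) in C{x,y} is {y^9, x - y}; counting standard monomials gives mu = 9. Corank 1: A-series; mu = 9 gives A_9.

9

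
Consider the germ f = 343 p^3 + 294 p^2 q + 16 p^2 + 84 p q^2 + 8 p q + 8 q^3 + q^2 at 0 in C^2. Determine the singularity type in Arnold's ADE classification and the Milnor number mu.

The Hessian of f at 0 has rank 1. Corank 1: A-series; mu = 2 gives A_2.

Type A_{2}, Milnor number mu = 2.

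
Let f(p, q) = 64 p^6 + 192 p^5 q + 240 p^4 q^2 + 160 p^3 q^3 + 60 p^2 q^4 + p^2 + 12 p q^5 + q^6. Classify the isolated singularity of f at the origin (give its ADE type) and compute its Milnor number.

Type A5, Milnor number mu = 5.

The Hessian of f at 0 is [[2, 0], [0, 0]] with rank 1, so corank 1. A Groebner basis of the Jacobian ideal J(f) in C{p,q} is {q^5, p}; counting standard monomials gives mu = 5. Corank 1: A-series; mu = 5 gives A_5.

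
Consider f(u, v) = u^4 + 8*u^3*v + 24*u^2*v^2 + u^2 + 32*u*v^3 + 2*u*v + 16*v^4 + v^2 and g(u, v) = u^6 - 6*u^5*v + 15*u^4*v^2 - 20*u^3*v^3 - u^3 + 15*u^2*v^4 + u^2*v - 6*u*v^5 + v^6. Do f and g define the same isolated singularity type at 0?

No.

The Hessian of f at 0 has rank 1. Corank 1: A-series; mu = 3 gives A_3. The Hessian of g at 0 has rank 0. Corank 2; j^3 = -u^2*(u - v) has shape L^2 M (L != M), so D-series; mu = 7 gives D_7. f is A_3 but g is D_7, hence not right-equivalent.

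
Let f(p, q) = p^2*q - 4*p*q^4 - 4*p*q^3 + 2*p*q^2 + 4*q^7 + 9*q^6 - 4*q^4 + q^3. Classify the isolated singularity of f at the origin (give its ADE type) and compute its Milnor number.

Type D_7, Milnor number mu = 7.

The Hessian of f at 0 has rank 0. Corank 2; j^3 = q*(p + q)^2 has shape L^2 M (L != M), so D-series; mu = 7 gives D_7.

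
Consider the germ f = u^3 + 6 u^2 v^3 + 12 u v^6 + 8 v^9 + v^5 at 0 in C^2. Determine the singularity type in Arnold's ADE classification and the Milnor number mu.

The Hessian of f at 0 is [[0, 0], [0, 0]] with rank 0, so corank 2. A Groebner basis of the Jacobian ideal J(f) in C{u,v} is {u^2/4 + u*v^3, v^4, u^3, u^2*v}; counting standard monomials gives mu = 8. Corank 2; j^3 = u^3 is a perfect cube, so E-series; the 5-jet and mu = 8 give E_8.

Type E_8, Milnor number mu = 8.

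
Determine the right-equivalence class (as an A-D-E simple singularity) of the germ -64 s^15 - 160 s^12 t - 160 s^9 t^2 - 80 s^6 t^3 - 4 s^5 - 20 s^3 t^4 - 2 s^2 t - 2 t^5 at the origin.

D_6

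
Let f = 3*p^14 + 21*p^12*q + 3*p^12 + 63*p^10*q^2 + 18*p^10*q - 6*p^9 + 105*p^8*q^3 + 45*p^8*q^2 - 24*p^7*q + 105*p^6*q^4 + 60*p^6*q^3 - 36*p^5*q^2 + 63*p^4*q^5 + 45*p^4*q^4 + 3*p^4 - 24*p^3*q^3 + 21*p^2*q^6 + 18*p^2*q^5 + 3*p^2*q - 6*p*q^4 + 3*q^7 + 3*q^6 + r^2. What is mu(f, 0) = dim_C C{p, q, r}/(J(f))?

7

The Hessian of f at 0 has rank 1. Corank 2; j^3 = 3*p^2*q has shape L^2 M (L != M), so D-series; mu = 7 gives D_7.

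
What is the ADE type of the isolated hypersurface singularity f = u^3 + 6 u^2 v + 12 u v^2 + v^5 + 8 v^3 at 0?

The Hessian of f at 0 has rank 0. Corank 2; j^3 = (u + 2*v)^3 is a perfect cube, so E-series; the 5-jet and mu = 8 give E_8.

E8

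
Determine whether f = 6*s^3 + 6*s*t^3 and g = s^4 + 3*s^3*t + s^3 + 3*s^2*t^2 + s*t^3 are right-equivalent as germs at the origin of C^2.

Yes.

The Hessian of f at 0 has rank 0. Corank 2; j^3 = 6*s^3 is a perfect cube, so E-series; the 4-jet and mu = 7 give E_7. The Hessian of g at 0 has rank 0. Corank 2; j^3 = s^3 is a perfect cube, so E-series; the 4-jet and mu = 7 give E_7. Both have type E_7, hence right-equivalent.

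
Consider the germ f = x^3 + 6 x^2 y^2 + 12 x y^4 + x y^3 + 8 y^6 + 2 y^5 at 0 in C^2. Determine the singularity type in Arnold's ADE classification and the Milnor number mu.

Type E7, Milnor number mu = 7.

The Hessian of f at 0 is [[0, 0], [0, 0]] with rank 0, so corank 2. A Groebner basis of the Jacobian ideal J(f) in C{x,y} is {-x^2/4 + y^4 - y^3/12, x^3, x^2*y + x^2/12 + y^3/36, x^2/2 + x*y^2 + y^3/6}; counting standard monomials gives mu = 7. Corank 2; j^3 = x^3 is a perfect cube, so E-series; the 4-jet and mu = 7 give E_7.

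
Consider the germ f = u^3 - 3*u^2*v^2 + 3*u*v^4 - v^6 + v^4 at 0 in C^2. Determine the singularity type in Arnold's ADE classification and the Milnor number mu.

Type E6, Milnor number mu = 6.

The Hessian of f at 0 is [[0, 0], [0, 0]] with rank 0, so corank 2. A Groebner basis of the Jacobian ideal J(f) in C{u,v} is {u^3, u^2*v, -u^2/2 + u*v^2, v^3}; counting standard monomials gives mu = 6. Corank 2; j^3 = u^3 is a perfect cube, so E-series; the 4-jet and mu = 6 give E_6.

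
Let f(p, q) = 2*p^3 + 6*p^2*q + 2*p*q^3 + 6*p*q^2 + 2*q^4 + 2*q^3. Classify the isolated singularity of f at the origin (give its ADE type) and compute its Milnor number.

The Hessian of f at 0 has rank 0. Corank 2; j^3 = 2*(p + q)^3 is a perfect cube, so E-series; the 4-jet and mu = 7 give E_7.

Type E_{7}, Milnor number mu = 7.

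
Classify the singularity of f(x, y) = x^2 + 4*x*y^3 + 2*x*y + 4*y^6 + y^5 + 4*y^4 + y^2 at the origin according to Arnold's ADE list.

The Hessian of f at 0 has rank 1. Corank 1: A-series; mu = 4 gives A_4.

A_4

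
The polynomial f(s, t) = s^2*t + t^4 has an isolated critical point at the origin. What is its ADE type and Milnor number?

Type D_{5}, Milnor number mu = 5.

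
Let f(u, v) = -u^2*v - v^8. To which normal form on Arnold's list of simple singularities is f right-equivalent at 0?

The Hessian of f at 0 has rank 0. Corank 2; j^3 = -u^2*v has shape L^2 M (L != M), so D-series; mu = 9 gives D_9.

D_{9}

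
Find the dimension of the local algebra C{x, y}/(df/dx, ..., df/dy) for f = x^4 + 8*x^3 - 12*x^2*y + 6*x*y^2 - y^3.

6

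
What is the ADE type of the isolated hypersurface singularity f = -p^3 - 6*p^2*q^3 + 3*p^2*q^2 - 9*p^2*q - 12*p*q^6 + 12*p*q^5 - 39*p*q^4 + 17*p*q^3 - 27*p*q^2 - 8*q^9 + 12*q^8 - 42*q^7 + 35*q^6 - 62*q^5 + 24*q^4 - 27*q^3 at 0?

E_{7}

The Hessian of f at 0 has rank 0. Corank 2; j^3 = -(p + 3*q)^3 is a perfect cube, so E-series; the 4-jet and mu = 7 give E_7.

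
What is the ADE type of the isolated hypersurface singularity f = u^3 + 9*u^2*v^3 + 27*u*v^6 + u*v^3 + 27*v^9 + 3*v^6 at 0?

The Hessian of f at 0 is [[0, 0], [0, 0]] with rank 0, so corank 2. A Groebner basis of the Jacobian ideal J(f) in C{u,v} is {u^3, u*v^2, 3*u^2 + v^3}; counting standard monomials gives mu = 7. Corank 2; j^3 = u^3 is a perfect cube, so E-series; the 4-jet and mu = 7 give E_7.

E_7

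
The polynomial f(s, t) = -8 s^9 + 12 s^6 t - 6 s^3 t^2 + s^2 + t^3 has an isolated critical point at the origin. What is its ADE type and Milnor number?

Type A_{2}, Milnor number mu = 2.

The Hessian of f at 0 has rank 1. Corank 1: A-series; mu = 2 gives A_2.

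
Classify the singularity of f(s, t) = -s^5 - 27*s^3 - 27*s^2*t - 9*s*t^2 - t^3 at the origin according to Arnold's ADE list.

E8

The Hessian of f at 0 has rank 0. Corank 2; j^3 = -(3*s + t)^3 is a perfect cube, so E-series; the 5-jet and mu = 8 give E_8.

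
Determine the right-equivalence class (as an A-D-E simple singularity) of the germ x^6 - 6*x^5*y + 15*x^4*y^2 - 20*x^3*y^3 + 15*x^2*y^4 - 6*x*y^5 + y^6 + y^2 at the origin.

A5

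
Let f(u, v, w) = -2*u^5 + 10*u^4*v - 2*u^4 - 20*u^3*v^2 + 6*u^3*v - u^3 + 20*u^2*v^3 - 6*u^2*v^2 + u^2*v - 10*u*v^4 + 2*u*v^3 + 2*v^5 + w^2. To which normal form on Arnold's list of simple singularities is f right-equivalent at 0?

D_{6}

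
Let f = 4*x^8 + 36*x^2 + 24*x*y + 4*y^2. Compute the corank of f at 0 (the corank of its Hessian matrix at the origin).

1

Hessian at 0 has rank 1.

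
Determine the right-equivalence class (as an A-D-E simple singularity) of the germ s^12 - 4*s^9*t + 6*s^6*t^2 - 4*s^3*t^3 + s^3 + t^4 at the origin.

E_{6}

The Hessian of f at 0 is [[0, 0], [0, 0]] with rank 0, so corank 2. A Groebner basis of the Jacobian ideal J(f) in C{s,t} is {t^3, s^2}; counting standard monomials gives mu = 6. Corank 2; j^3 = s^3 is a perfect cube, so E-series; the 4-jet and mu = 6 give E_6.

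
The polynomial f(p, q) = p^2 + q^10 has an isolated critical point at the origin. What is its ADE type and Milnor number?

Type A9, Milnor number mu = 9.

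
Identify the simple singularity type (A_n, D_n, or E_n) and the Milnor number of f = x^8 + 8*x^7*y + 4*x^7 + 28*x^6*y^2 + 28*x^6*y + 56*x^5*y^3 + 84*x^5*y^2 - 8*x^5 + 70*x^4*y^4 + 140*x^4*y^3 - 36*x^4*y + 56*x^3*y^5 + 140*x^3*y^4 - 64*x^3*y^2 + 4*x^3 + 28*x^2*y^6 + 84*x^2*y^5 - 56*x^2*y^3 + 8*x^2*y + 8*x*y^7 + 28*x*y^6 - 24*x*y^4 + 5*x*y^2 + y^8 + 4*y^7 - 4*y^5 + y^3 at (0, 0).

Type D_9, Milnor number mu = 9.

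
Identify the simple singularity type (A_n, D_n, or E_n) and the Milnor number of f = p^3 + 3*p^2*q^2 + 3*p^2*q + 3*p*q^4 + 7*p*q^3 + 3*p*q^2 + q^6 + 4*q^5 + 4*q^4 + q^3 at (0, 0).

Type E_7, Milnor number mu = 7.

The Hessian of f at 0 is [[0, 0], [0, 0]] with rank 0, so corank 2. A Groebner basis of the Jacobian ideal J(f) in C{p,q} is {-p^2 - 2*p*q + q^4 - q^3/3 - q^2, p^3 + 2*p^2 + 4*p*q + 5*q^3/3 + 2*q^2, p^2*q - 5*p^2/3 - 10*p*q/3 - 14*q^3/9 - 5*q^2/3, p^2 + p*q^2 + 2*p*q + 4*q^3/3 + q^2}; counting standard monomials gives mu = 7. Corank 2; j^3 = (p + q)^3 is a perfect cube, so E-series; the 4-jet and mu = 7 give E_7.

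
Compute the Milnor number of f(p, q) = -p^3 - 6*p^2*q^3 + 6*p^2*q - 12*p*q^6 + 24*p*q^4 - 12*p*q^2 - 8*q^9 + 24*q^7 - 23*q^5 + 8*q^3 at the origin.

8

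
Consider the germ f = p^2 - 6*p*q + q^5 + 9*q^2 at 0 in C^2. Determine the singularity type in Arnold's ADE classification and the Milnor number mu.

The Hessian of f at 0 has rank 1. Corank 1: A-series; mu = 4 gives A_4.

Type A4, Milnor number mu = 4.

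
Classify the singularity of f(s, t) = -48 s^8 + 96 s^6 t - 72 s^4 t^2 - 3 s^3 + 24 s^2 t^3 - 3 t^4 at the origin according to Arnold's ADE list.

E_6

The Hessian of f at 0 has rank 0. Corank 2; j^3 = -3*s^3 is a perfect cube, so E-series; the 4-jet and mu = 6 give E_6.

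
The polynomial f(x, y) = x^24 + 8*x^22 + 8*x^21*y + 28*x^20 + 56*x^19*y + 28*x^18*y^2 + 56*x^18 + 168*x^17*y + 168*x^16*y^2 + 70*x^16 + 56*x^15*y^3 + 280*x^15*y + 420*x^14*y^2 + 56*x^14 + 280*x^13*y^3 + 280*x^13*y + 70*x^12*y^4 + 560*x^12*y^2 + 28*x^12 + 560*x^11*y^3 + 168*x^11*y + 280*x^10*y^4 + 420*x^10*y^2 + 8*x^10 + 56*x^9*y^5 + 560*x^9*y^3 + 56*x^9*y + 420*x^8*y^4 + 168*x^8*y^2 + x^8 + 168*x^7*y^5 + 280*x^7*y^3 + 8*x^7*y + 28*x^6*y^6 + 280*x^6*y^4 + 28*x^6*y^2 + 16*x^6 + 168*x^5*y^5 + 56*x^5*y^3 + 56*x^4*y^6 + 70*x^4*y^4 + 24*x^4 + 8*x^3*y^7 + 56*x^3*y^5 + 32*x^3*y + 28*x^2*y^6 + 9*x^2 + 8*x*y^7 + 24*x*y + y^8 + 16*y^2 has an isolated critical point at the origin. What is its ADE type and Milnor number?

The Hessian of f at 0 has rank 1. Corank 1: A-series; mu = 7 gives A_7.

Type A7, Milnor number mu = 7.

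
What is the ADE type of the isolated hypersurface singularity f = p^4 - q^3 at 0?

E_6

The Hessian of f at 0 is [[0, 0], [0, 0]] with rank 0, so corank 2. A Groebner basis of the Jacobian ideal J(f) in C{p,q} is {p^3, q^2}; counting standard monomials gives mu = 6. Corank 2; j^3 = -q^3 is a perfect cube, so E-series; the 4-jet and mu = 6 give E_6.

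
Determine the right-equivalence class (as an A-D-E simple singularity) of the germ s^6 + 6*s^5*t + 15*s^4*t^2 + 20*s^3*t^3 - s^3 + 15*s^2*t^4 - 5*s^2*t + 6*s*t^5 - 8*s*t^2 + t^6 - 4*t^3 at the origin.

The Hessian of f at 0 has rank 0. Corank 2; j^3 = -(s + t)*(s + 2*t)^2 has shape L^2 M (L != M), so D-series; mu = 7 gives D_7.

D7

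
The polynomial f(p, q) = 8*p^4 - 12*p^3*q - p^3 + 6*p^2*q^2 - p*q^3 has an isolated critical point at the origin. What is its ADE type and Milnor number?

Type E_7, Milnor number mu = 7.

The Hessian of f at 0 has rank 0. Corank 2; j^3 = -p^3 is a perfect cube, so E-series; the 4-jet and mu = 7 give E_7.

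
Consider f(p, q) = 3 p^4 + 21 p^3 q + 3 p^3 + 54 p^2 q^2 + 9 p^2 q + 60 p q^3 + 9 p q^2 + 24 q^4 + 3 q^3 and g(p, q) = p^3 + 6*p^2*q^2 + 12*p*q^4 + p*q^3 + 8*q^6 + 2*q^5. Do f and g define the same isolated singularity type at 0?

The Hessian of f at 0 has rank 0. Corank 2; j^3 = 3*(p + q)^3 is a perfect cube, so E-series; the 4-jet and mu = 7 give E_7. The Hessian of g at 0 has rank 0. Corank 2; j^3 = p^3 is a perfect cube, so E-series; the 4-jet and mu = 7 give E_7. Both have type E_7, hence right-equivalent.

Yes.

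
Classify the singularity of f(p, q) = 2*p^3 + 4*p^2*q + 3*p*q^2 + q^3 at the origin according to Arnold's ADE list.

The Hessian of f at 0 has rank 0. Corank 2; j^3 = (p + q)*(2*p^2 + 2*p*q + q^2) splits into three distinct lines over C (the quadratic factor has nonzero discriminant), so D_4.

D4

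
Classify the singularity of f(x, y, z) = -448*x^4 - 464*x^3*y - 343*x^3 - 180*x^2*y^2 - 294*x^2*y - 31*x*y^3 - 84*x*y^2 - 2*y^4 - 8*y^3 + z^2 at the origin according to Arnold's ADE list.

E7

The Hessian of f at 0 is [[0, 0, 0], [0, 0, 0], [0, 0, 2]] with rank 1, so corank 2. A Groebner basis of the Jacobian ideal J(f) in C{x,y,z} is {17294403*x^2/16 + 2470629*x*y/4 + y^4 - 343*y^3/16 + 352947*y^2/4, x^3 + 2205*x^2/8 + 315*x*y/2 + y^3/56 + 45*y^2/2, x^2*y - 10633*x^2/16 - 1519*x*y/4 - 23*y^3/336 - 217*y^2/4, 2401*x^2/2 + x*y^2 + 686*x*y + 11*y^3/42 + 98*y^2, z}; counting standard monomials gives mu = 7. Corank 2; j^3 = -(7*x + 2*y)^3 is a perfect cube, so E-series; the 4-jet and mu = 7 give E_7.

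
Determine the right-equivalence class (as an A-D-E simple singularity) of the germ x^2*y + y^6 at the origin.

D_{7}

The Hessian of f at 0 has rank 0. Corank 2; j^3 = x^2*y has shape L^2 M (L != M), so D-series; mu = 7 gives D_7.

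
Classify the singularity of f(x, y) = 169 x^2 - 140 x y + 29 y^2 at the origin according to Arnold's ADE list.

The Hessian of f at 0 is [[338, -140], [-140, 58]] with rank 2, so corank 0. A Groebner basis of the Jacobian ideal J(f) in C{x,y} is {x, y}; counting standard monomials gives mu = 1. Corank 0: nondegenerate Morse point, so A_1.

A1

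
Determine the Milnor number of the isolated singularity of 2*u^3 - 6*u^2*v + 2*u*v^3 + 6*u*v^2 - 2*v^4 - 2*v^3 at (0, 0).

7

The Hessian of f at 0 has rank 0. Corank 2; j^3 = 2*(u - v)^3 is a perfect cube, so E-series; the 4-jet and mu = 7 give E_7.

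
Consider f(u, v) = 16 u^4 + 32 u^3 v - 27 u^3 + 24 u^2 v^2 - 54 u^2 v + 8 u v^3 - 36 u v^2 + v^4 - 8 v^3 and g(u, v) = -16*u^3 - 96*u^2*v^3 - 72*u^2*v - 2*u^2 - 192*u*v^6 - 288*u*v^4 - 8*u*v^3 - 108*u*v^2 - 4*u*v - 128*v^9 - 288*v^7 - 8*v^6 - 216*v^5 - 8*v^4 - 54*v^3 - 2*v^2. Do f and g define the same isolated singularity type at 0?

The Hessian of f at 0 is [[0, 0], [0, 0]] with rank 0, so corank 2. A Groebner basis of the Jacobian ideal J(f) in C{u,v} is {v^4, u*v^2 + 11*v^3/18, u^2 + 4*u*v/3 + 4*v^2/9}; counting standard monomials gives mu = 6. Corank 2; j^3 = -(3*u + 2*v)^3 is a perfect cube, so E-series; the 4-jet and mu = 6 give E_6. The Hessian of g at 0 is [[-4, -4], [-4, -4]] with rank 1, so corank 1. A Groebner basis of the Jacobian ideal J(g) in C{u,v} is {v^2, u + v}; counting standard monomials gives mu = 2. Corank 1: A-series; mu = 2 gives A_2. f is E_6 but g is A_2, hence not right-equivalent.

No.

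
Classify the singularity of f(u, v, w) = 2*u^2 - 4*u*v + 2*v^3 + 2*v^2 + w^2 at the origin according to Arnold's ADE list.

The Hessian of f at 0 is [[4, -4, 0], [-4, 4, 0], [0, 0, 2]] with rank 2, so corank 1. A Groebner basis of the Jacobian ideal J(f) in C{u,v,w} is {v^2, u - v, w}; counting standard monomials gives mu = 2. Corank 1: A-series; mu = 2 gives A_2.

A2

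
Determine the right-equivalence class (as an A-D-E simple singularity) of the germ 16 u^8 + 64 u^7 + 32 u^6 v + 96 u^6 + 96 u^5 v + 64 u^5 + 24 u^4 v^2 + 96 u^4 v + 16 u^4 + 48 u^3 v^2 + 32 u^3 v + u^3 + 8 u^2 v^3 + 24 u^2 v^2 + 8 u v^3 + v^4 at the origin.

The Hessian of f at 0 has rank 0. Corank 2; j^3 = u^3 is a perfect cube, so E-series; the 4-jet and mu = 6 give E_6.

E6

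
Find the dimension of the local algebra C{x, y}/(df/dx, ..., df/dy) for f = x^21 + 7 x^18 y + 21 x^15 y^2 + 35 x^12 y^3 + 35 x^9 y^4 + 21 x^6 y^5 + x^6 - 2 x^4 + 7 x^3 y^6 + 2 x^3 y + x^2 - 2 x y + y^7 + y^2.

6

The Hessian of f at 0 has rank 1. Corank 1: A-series; mu = 6 gives A_6.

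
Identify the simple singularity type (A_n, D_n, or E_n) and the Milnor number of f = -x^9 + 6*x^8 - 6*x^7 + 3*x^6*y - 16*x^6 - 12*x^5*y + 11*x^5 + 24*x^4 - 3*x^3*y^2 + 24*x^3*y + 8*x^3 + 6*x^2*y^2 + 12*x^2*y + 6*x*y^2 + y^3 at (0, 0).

Type E_{8}, Milnor number mu = 8.

The Hessian of f at 0 has rank 0. Corank 2; j^3 = (2*x + y)^3 is a perfect cube, so E-series; the 5-jet and mu = 8 give E_8.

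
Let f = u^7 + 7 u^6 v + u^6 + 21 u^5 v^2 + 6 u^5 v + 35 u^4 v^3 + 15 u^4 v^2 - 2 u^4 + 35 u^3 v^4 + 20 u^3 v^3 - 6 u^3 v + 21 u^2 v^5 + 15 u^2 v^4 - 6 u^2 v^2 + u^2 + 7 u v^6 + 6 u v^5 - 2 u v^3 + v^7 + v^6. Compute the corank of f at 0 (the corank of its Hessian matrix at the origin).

1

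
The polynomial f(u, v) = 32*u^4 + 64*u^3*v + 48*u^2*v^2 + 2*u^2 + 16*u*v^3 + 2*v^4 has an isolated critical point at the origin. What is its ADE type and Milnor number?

The Hessian of f at 0 has rank 1. Corank 1: A-series; mu = 3 gives A_3.

Type A_3, Milnor number mu = 3.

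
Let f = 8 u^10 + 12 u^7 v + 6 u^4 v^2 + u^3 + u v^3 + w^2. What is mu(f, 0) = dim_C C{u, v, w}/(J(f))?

7

The Hessian of f at 0 has rank 1. Corank 2; j^3 = u^3 is a perfect cube, so E-series; the 4-jet and mu = 7 give E_7.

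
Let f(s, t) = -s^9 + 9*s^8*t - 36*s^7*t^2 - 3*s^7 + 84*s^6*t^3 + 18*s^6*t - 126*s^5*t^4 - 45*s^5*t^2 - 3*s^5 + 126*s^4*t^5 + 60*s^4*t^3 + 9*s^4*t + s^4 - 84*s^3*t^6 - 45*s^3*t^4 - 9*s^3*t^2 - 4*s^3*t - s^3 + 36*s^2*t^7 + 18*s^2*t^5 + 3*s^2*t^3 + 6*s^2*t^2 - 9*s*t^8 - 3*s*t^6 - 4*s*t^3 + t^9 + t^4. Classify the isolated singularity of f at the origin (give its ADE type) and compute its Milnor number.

Type E6, Milnor number mu = 6.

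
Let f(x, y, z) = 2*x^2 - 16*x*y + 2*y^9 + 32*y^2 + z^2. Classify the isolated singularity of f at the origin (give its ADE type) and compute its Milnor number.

Type A8, Milnor number mu = 8.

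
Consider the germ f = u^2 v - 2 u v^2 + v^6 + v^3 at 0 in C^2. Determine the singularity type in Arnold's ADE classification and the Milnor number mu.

The Hessian of f at 0 is [[0, 0], [0, 0]] with rank 0, so corank 2. A Groebner basis of the Jacobian ideal J(f) in C{u,v} is {u^2/6 + v^5 - v^2/6, u^3 - v^3, u*v - v^2}; counting standard monomials gives mu = 7. Corank 2; j^3 = v*(u - v)^2 has shape L^2 M (L != M), so D-series; mu = 7 gives D_7.

Type D7, Milnor number mu = 7.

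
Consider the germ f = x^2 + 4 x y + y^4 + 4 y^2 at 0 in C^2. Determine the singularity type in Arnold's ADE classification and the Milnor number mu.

Type A_{3}, Milnor number mu = 3.

The Hessian of f at 0 is [[2, 4], [4, 8]] with rank 1, so corank 1. A Groebner basis of the Jacobian ideal J(f) in C{x,y} is {y^3, x + 2*y}; counting standard monomials gives mu = 3. Corank 1: A-series; mu = 3 gives A_3.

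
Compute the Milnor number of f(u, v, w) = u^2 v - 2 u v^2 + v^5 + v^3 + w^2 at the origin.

6

The Hessian of f at 0 is [[0, 0, 0], [0, 0, 0], [0, 0, 2]] with rank 1, so corank 2. A Groebner basis of the Jacobian ideal J(f) in C{u,v,w} is {u^2/5 + v^4 - v^2/5, u^3 - v^3, u*v - v^2, w}; counting standard monomials gives mu = 6. Corank 2; j^3 = v*(u - v)^2 has shape L^2 M (L != M), so D-series; mu = 6 gives D_6.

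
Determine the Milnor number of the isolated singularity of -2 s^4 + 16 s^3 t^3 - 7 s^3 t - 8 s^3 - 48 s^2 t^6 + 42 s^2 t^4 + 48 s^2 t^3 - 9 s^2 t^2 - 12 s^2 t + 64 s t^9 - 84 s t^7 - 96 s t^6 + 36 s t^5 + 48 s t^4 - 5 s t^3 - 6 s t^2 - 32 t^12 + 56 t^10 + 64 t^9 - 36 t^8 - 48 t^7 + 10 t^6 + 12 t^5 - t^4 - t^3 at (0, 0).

7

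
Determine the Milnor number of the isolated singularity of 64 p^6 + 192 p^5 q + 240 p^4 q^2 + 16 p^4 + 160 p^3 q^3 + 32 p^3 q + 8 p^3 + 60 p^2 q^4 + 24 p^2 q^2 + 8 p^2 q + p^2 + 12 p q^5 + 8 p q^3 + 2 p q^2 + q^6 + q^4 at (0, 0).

The Hessian of f at 0 has rank 1. Corank 1: A-series; mu = 5 gives A_5.

5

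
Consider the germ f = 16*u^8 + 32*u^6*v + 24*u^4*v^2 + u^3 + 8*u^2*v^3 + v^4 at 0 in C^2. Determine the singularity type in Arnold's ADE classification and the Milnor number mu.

Type E_{6}, Milnor number mu = 6.

The Hessian of f at 0 is [[0, 0], [0, 0]] with rank 0, so corank 2. A Groebner basis of the Jacobian ideal J(f) in C{u,v} is {v^3, u^2}; counting standard monomials gives mu = 6. Corank 2; j^3 = u^3 is a perfect cube, so E-series; the 4-jet and mu = 6 give E_6.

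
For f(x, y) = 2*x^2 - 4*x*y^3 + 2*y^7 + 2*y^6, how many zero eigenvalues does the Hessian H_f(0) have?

1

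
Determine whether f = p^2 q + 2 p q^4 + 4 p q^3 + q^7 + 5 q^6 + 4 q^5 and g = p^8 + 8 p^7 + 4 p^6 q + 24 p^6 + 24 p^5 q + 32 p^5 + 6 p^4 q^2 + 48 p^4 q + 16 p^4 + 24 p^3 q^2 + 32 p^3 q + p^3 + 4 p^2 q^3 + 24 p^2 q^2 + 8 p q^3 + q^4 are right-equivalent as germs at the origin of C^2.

The Hessian of f at 0 is [[0, 0], [0, 0]] with rank 0, so corank 2. A Groebner basis of the Jacobian ideal J(f) in C{p,q} is {p*q + q^4 + 2*q^3, p^3, p^2*q + 2*p^2 + 8*p*q + 16*q^3, -p^2/2 + p*q^2 - 4*p*q - 8*q^3}; counting standard monomials gives mu = 7. Corank 2; j^3 = p^2*q has shape L^2 M (L != M), so D-series; mu = 7 gives D_7. The Hessian of g at 0 is [[0, 0], [0, 0]] with rank 0, so corank 2. A Groebner basis of the Jacobian ideal J(g) in C{p,q} is {q^4, p*q^2 + q^3/6, p^2}; counting standard monomials gives mu = 6. Corank 2; j^3 = p^3 is a perfect cube, so E-series; the 4-jet and mu = 6 give E_6. f is D_7 but g is E_6, hence not right-equivalent.

No.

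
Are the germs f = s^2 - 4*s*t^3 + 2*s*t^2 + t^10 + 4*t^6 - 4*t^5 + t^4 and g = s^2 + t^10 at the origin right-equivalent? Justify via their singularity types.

Yes.

The Hessian of f at 0 is [[2, 0], [0, 0]] with rank 1, so corank 1. A Groebner basis of the Jacobian ideal J(f) in C{s,t} is {s^4 + s^3/12 - s^2*t/8 - 5*s^2/48 - 7*s*t^2/48 - s*t/48 - s/96 - t^2/96, s^3*t + s^3/2 - s^2*t/2 - 3*s^2/8 - s*t^2/2 - s*t/16 - s/32 - t^2/32, s^3/3 + s^2*t^2 + s^2*t/2 + s^2/3 + 5*s*t^2/12 + s*t/24 + s/48 + t^2/48, -s/2 + t^3 - t^2/2}; counting standard monomials gives mu = 9. Corank 1: A-series; mu = 9 gives A_9. The Hessian of g at 0 is [[2, 0], [0, 0]] with rank 1, so corank 1. A Groebner basis of the Jacobian ideal J(g) in C{s,t} is {t^9, s}; counting standard monomials gives mu = 9. Corank 1: A-series; mu = 9 gives A_9. Both have type A_9, hence right-equivalent.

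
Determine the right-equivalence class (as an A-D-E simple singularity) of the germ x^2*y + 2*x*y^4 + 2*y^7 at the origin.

D_8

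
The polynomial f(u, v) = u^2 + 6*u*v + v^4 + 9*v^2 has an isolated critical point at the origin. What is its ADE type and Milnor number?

The Hessian of f at 0 has rank 1. Corank 1: A-series; mu = 3 gives A_3.

Type A3, Milnor number mu = 3.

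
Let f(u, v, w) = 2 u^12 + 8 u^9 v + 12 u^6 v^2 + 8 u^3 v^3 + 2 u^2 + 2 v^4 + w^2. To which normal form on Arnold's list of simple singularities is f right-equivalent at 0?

The Hessian of f at 0 has rank 2. Corank 1: A-series; mu = 3 gives A_3.

A_3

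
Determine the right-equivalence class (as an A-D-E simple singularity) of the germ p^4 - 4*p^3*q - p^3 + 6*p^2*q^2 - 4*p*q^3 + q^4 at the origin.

The Hessian of f at 0 has rank 0. Corank 2; j^3 = -p^3 is a perfect cube, so E-series; the 4-jet and mu = 6 give E_6.

E_{6}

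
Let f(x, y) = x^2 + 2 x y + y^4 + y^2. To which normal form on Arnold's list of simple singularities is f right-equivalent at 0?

A_{3}

The Hessian of f at 0 is [[2, 2], [2, 2]] with rank 1, so corank 1. A Groebner basis of the Jacobian ideal J(f) in C{x,y} is {y^3, x + y}; counting standard monomials gives mu = 3. Corank 1: A-series; mu = 3 gives A_3.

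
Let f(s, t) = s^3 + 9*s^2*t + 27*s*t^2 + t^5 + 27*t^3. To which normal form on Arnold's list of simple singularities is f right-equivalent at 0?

The Hessian of f at 0 has rank 0. Corank 2; j^3 = (s + 3*t)^3 is a perfect cube, so E-series; the 5-jet and mu = 8 give E_8.

E_{8}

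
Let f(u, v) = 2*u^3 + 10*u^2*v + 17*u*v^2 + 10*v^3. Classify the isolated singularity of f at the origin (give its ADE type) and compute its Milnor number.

Type D_4, Milnor number mu = 4.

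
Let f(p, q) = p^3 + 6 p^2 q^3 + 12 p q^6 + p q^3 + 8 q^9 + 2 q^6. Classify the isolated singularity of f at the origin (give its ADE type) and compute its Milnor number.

Type E_{7}, Milnor number mu = 7.

The Hessian of f at 0 has rank 0. Corank 2; j^3 = p^3 is a perfect cube, so E-series; the 4-jet and mu = 7 give E_7.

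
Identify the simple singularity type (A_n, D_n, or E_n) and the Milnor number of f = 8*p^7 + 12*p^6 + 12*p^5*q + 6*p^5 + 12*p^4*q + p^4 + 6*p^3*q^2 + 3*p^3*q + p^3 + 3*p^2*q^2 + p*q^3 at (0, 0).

Type E_{7}, Milnor number mu = 7.

The Hessian of f at 0 has rank 0. Corank 2; j^3 = p^3 is a perfect cube, so E-series; the 4-jet and mu = 7 give E_7.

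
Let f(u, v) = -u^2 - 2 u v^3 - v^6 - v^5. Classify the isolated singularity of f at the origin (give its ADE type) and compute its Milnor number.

Type A_4, Milnor number mu = 4.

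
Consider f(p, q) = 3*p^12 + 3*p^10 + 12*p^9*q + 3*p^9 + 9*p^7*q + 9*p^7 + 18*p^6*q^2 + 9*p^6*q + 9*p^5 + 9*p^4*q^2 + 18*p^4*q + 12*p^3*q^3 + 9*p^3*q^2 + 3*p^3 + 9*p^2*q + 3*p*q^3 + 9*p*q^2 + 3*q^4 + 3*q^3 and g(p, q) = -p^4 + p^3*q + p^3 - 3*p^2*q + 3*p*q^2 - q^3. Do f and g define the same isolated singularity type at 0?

Yes.

The Hessian of f at 0 is [[0, 0], [0, 0]] with rank 0, so corank 2. A Groebner basis of the Jacobian ideal J(f) in C{p,q} is {p^3 + 3*p^2*q + 6*p^2 + 12*p*q + 6*q^2, -3*p^2 + p*q^2 - 6*p*q - 3*q^2, 3*p^2 + 6*p*q + q^3 + 3*q^2}; counting standard monomials gives mu = 7. Corank 2; j^3 = 3*(p + q)^3 is a perfect cube, so E-series; the 4-jet and mu = 7 give E_7. The Hessian of g at 0 is [[0, 0], [0, 0]] with rank 0, so corank 2. A Groebner basis of the Jacobian ideal J(g) in C{p,q} is {3*p^2 - 6*p*q + q^4 - q^3 + 3*q^2, p^3 - 3*p^2 + 6*p*q - 3*q^2, p^2*q - 3*p^2 + 6*p*q - 3*q^2, -2*p^2 + p*q^2 + 4*p*q - q^3/3 - 2*q^2}; counting standard monomials gives mu = 7. Corank 2; j^3 = (p - q)^3 is a perfect cube, so E-series; the 4-jet and mu = 7 give E_7. Both have type E_7, hence right-equivalent.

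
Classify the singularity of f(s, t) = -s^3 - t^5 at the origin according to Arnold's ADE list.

E8

The Hessian of f at 0 has rank 0. Corank 2; j^3 = -s^3 is a perfect cube, so E-series; the 5-jet and mu = 8 give E_8.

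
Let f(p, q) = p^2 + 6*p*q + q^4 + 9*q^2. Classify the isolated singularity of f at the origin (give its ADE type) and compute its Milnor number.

Type A3, Milnor number mu = 3.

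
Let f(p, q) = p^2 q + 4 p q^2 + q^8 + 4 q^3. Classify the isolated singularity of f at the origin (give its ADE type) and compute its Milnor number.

Type D_9, Milnor number mu = 9.

The Hessian of f at 0 has rank 0. Corank 2; j^3 = q*(p + 2*q)^2 has shape L^2 M (L != M), so D-series; mu = 9 gives D_9.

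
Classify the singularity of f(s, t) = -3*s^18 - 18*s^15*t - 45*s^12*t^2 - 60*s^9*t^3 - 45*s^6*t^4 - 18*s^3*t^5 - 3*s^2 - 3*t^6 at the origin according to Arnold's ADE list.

The Hessian of f at 0 is [[-6, 0], [0, 0]] with rank 1, so corank 1. A Groebner basis of the Jacobian ideal J(f) in C{s,t} is {t^5, s}; counting standard monomials gives mu = 5. Corank 1: A-series; mu = 5 gives A_5.

A5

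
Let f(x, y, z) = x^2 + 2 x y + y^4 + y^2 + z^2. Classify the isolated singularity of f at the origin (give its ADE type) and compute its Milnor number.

The Hessian of f at 0 is [[2, 2, 0], [2, 2, 0], [0, 0, 2]] with rank 2, so corank 1. A Groebner basis of the Jacobian ideal J(f) in C{x,y,z} is {y^3, x + y, z}; counting standard monomials gives mu = 3. Corank 1: A-series; mu = 3 gives A_3.

Type A_{3}, Milnor number mu = 3.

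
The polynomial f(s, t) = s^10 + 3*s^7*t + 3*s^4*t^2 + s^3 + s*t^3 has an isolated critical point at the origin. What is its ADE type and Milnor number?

The Hessian of f at 0 is [[0, 0], [0, 0]] with rank 0, so corank 2. A Groebner basis of the Jacobian ideal J(f) in C{s,t} is {s^3, s*t^2, 3*s^2 + t^3}; counting standard monomials gives mu = 7. Corank 2; j^3 = s^3 is a perfect cube, so E-series; the 4-jet and mu = 7 give E_7.

Type E_{7}, Milnor number mu = 7.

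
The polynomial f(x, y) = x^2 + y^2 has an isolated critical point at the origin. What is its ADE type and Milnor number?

Type A_{1}, Milnor number mu = 1.

The Hessian of f at 0 has rank 2. Corank 0: nondegenerate Morse point, so A_1.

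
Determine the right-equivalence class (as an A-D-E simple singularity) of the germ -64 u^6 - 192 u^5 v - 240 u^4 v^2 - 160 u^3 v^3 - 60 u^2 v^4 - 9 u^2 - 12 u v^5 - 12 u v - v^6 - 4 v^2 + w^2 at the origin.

A_{5}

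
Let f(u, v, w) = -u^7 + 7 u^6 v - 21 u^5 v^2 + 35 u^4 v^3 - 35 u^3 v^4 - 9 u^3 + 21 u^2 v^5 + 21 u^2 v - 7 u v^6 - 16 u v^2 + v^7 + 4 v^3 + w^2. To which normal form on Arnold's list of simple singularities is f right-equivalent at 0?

The Hessian of f at 0 has rank 1. Corank 2; j^3 = -(u - v)*(3*u - 2*v)^2 has shape L^2 M (L != M), so D-series; mu = 8 gives D_8.

D_8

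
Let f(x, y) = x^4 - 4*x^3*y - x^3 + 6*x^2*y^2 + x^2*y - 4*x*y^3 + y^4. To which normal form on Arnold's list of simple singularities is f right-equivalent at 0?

The Hessian of f at 0 is [[0, 0], [0, 0]] with rank 0, so corank 2. A Groebner basis of the Jacobian ideal J(f) in C{x,y} is {x*y^2, x*y/4 + y^3, x^2 - x*y}; counting standard monomials gives mu = 5. Corank 2; j^3 = -x^2*(x - y) has shape L^2 M (L != M), so D-series; mu = 5 gives D_5.

D_5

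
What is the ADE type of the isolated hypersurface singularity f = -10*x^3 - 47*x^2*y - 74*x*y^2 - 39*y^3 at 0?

The Hessian of f at 0 is [[0, 0], [0, 0]] with rank 0, so corank 2. A Groebner basis of the Jacobian ideal J(f) in C{x,y} is {y^3, x^2 - 23*y^2/11, x*y + 16*y^2/11}; counting standard monomials gives mu = 4. Corank 2; j^3 = -(2*x + 3*y)*(5*x^2 + 16*x*y + 13*y^2) splits into three distinct lines over C (the quadratic factor has nonzero discriminant), so D_4.

D_4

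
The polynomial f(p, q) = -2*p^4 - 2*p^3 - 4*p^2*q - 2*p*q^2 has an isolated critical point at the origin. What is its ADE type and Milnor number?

Type D_{5}, Milnor number mu = 5.

The Hessian of f at 0 has rank 0. Corank 2; j^3 = -2*p*(p + q)^2 has shape L^2 M (L != M), so D-series; mu = 5 gives D_5.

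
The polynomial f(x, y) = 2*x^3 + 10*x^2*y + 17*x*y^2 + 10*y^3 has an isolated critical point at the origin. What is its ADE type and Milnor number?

The Hessian of f at 0 is [[0, 0], [0, 0]] with rank 0, so corank 2. A Groebner basis of the Jacobian ideal J(f) in C{x,y} is {y^3, x^2 - 11*y^2/2, x*y + 5*y^2/2}; counting standard monomials gives mu = 4. Corank 2; j^3 = (x + 2*y)*(2*x^2 + 6*x*y + 5*y^2) splits into three distinct lines over C (the quadratic factor has nonzero discriminant), so D_4.

Type D4, Milnor number mu = 4.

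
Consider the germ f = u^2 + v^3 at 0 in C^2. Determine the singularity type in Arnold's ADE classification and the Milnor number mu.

Type A_{2}, Milnor number mu = 2.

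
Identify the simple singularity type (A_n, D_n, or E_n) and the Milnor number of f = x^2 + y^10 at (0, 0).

Type A_{9}, Milnor number mu = 9.

The Hessian of f at 0 is [[2, 0], [0, 0]] with rank 1, so corank 1. A Groebner basis of the Jacobian ideal J(f) in C{x,y} is {y^9, x}; counting standard monomials gives mu = 9. Corank 1: A-series; mu = 9 gives A_9.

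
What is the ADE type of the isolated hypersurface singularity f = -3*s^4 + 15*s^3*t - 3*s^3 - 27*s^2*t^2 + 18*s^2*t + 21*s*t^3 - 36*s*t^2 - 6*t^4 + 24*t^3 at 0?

E_7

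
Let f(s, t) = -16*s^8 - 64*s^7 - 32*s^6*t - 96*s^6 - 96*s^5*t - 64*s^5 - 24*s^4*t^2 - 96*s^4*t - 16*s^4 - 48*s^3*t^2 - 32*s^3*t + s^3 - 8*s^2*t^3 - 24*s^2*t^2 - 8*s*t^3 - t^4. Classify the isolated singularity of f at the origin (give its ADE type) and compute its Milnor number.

The Hessian of f at 0 has rank 0. Corank 2; j^3 = s^3 is a perfect cube, so E-series; the 4-jet and mu = 6 give E_6.

Type E6, Milnor number mu = 6.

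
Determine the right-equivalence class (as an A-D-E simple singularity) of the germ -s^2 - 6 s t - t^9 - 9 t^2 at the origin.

A_8

The Hessian of f at 0 has rank 1. Corank 1: A-series; mu = 8 gives A_8.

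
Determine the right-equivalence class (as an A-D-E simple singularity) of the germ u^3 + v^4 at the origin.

E_6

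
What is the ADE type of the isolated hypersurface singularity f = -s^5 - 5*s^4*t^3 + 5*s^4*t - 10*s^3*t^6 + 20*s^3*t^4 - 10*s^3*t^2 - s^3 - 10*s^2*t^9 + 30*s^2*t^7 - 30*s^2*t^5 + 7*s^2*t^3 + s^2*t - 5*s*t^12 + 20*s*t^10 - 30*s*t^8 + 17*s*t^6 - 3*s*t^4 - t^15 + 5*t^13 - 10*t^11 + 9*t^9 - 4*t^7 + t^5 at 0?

D_6

The Hessian of f at 0 has rank 0. Corank 2; j^3 = -s^2*(s - t) has shape L^2 M (L != M), so D-series; mu = 6 gives D_6.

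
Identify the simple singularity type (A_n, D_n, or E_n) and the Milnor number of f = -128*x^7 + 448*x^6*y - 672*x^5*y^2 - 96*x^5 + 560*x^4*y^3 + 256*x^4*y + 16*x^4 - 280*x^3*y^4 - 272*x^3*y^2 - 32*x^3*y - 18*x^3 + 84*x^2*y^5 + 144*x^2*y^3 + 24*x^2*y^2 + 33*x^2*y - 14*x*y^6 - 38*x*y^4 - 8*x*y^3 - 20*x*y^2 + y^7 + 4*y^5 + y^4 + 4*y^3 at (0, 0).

The Hessian of f at 0 is [[0, 0], [0, 0]] with rank 0, so corank 2. A Groebner basis of the Jacobian ideal J(f) in C{x,y} is {x*y^2 + 27*x*y/4 - 9*y^2/2, 81*x*y/8 + y^3 - 27*y^2/4, x^2 - 7*x*y/6 + y^2/3}; counting standard monomials gives mu = 5. Corank 2; j^3 = -(2*x - y)*(3*x - 2*y)^2 has shape L^2 M (L != M), so D-series; mu = 5 gives D_5.

Type D5, Milnor number mu = 5.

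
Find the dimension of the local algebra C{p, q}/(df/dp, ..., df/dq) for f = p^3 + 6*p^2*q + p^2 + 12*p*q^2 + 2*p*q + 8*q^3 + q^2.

The Hessian of f at 0 has rank 1. Corank 1: A-series; mu = 2 gives A_2.

2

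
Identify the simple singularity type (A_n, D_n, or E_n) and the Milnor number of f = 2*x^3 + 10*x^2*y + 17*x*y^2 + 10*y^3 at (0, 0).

Type D4, Milnor number mu = 4.

The Hessian of f at 0 has rank 0. Corank 2; j^3 = (x + 2*y)*(2*x^2 + 6*x*y + 5*y^2) splits into three distinct lines over C (the quadratic factor has nonzero discriminant), so D_4.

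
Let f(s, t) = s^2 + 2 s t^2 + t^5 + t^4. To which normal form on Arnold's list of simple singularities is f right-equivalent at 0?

The Hessian of f at 0 is [[2, 0], [0, 0]] with rank 1, so corank 1. A Groebner basis of the Jacobian ideal J(f) in C{s,t} is {s^2, s + t^2}; counting standard monomials gives mu = 4. Corank 1: A-series; mu = 4 gives A_4.

A_{4}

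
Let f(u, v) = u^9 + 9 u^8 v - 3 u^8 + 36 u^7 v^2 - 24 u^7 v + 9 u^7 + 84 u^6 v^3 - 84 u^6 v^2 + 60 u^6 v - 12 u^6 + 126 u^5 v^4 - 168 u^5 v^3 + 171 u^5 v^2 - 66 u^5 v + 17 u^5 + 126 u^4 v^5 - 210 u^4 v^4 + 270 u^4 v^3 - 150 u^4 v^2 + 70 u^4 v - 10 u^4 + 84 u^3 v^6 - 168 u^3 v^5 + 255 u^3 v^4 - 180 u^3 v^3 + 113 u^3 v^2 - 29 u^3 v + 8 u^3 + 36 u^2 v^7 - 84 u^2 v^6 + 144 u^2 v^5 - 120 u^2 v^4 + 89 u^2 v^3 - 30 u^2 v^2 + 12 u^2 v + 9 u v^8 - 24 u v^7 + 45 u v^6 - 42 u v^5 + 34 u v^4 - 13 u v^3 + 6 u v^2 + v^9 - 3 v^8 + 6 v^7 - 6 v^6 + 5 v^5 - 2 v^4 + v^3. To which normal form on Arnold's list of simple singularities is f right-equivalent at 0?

The Hessian of f at 0 is [[0, 0], [0, 0]] with rank 0, so corank 2. A Groebner basis of the Jacobian ideal J(f) in C{u,v} is {-768*u^2/5 - 768*u*v/5 + v^4 - 8*v^3/5 - 192*v^2/5, u^3 - 108*u^2/5 - 108*u*v/5 - v^3/10 - 27*v^2/5, u^2*v + 136*u^2/5 + 136*u*v/5 + v^3/30 + 34*v^2/5, -128*u^2/5 + u*v^2 - 128*u*v/5 + 7*v^3/30 - 32*v^2/5}; counting standard monomials gives mu = 7. Corank 2; j^3 = (2*u + v)^3 is a perfect cube, so E-series; the 4-jet and mu = 7 give E_7.

E_{7}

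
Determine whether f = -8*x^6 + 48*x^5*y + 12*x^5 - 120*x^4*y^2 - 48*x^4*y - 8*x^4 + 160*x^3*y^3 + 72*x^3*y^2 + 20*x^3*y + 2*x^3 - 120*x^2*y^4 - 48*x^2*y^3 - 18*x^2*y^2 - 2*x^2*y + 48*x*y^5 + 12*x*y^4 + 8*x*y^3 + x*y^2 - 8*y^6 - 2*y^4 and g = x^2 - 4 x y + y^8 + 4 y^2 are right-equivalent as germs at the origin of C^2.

The Hessian of f at 0 has rank 0. Corank 2; j^3 = x*(2*x^2 - 2*x*y + y^2) splits into three distinct lines over C (the quadratic factor has nonzero discriminant), so D_4. The Hessian of g at 0 has rank 1. Corank 1: A-series; mu = 7 gives A_7. f is D_4 but g is A_7, hence not right-equivalent.

No.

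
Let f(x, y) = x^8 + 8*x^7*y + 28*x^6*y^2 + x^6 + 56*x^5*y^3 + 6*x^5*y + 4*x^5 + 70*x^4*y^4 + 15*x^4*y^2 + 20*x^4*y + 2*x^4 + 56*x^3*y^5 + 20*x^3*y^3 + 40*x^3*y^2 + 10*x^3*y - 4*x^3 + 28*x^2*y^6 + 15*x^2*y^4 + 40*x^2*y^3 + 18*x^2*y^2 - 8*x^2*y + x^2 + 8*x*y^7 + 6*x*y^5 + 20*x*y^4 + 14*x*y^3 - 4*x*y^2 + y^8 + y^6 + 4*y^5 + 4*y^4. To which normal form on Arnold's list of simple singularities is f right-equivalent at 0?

A_7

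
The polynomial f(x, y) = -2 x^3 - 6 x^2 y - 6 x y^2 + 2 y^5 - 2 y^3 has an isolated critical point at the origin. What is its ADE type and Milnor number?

Type E_8, Milnor number mu = 8.

The Hessian of f at 0 has rank 0. Corank 2; j^3 = -2*(x + y)^3 is a perfect cube, so E-series; the 5-jet and mu = 8 give E_8.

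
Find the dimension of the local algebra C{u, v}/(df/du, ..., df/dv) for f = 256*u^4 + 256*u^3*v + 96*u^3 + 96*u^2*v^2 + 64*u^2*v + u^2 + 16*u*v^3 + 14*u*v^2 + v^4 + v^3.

2

The Hessian of f at 0 has rank 1. Corank 1: A-series; mu = 2 gives A_2.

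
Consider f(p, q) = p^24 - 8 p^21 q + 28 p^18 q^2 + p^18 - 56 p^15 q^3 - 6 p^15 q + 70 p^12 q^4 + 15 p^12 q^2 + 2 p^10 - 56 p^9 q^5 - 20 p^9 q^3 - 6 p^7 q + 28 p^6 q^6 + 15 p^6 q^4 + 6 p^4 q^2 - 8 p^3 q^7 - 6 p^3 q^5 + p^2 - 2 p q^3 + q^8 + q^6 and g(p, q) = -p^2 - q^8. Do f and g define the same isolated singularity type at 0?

Yes.

The Hessian of f at 0 has rank 1. Corank 1: A-series; mu = 7 gives A_7. The Hessian of g at 0 has rank 1. Corank 1: A-series; mu = 7 gives A_7. Both have type A_7, hence right-equivalent.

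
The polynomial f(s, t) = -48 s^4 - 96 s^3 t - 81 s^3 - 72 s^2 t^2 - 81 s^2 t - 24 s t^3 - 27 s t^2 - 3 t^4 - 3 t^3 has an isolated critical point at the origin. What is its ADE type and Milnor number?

The Hessian of f at 0 is [[0, 0], [0, 0]] with rank 0, so corank 2. A Groebner basis of the Jacobian ideal J(f) in C{s,t} is {t^4, s*t^2 + 7*t^3/18, s^2 + 2*s*t/3 + t^2/9}; counting standard monomials gives mu = 6. Corank 2; j^3 = -3*(3*s + t)^3 is a perfect cube, so E-series; the 4-jet and mu = 6 give E_6.

Type E_{6}, Milnor number mu = 6.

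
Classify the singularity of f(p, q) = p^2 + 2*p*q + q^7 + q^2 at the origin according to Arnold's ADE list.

A_{6}

The Hessian of f at 0 has rank 1. Corank 1: A-series; mu = 6 gives A_6.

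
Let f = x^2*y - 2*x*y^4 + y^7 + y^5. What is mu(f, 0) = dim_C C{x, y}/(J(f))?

6

The Hessian of f at 0 is [[0, 0], [0, 0]] with rank 0, so corank 2. A Groebner basis of the Jacobian ideal J(f) in C{x,y} is {-x*y + y^4, x*y^2, x^2 + 5*x*y}; counting standard monomials gives mu = 6. Corank 2; j^3 = x^2*y has shape L^2 M (L != M), so D-series; mu = 6 gives D_6.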